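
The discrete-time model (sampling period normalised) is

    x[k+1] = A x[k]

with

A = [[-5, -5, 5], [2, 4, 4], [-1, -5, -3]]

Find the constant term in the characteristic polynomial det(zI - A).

Expand det(zI - A) for the 3×3 matrix.
p(z) = z^3 + 4z^2 + 18z + 80.
(Check: constant term = det(-A) = (-1)^3 det A = 80; coefficient of z^2 = -tr A = 4.)
The constant term is 80.

80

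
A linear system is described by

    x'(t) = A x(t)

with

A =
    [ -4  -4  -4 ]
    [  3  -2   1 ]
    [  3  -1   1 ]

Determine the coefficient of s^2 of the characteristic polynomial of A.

Expand det(sI - A) for the 3×3 matrix.
p(s) = s^3 + 5s^2 + 27s + 8.
(Check: constant term = det(-A) = (-1)^3 det A = 8; coefficient of s^2 = -tr A = 5.)
The coefficient of s^2 is 5.

5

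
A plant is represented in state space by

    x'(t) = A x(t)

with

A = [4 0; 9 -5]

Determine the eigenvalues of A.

det(sI - A) = s^2 - (tr A)s + det A, with tr A = 4 + (-5) = -1 and det A = 4·(-5) - 0·9 = -20 - 0 = -20.
So p(s) = det(sI - A) = s^2 + s - 20.
Factor s^2 + s - 20: two numbers with sum -1 and product -20 are 4 and -5, so s^2 + s - 20 = (s - 4)(s + 5).
Hence p(s) = (s - 4) (s + 5), with roots -5, 4.
At least one eigenvalue has non-negative real part, so the system is not asymptotically stable.

-5, 4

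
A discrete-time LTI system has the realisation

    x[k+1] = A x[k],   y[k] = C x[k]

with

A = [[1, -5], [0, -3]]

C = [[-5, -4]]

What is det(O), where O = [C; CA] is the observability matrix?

CA = [[-5, 37]]
Observability matrix O = [C; CA] = [[-5, -4], [-5, 37]]
det(O) = (-5)·37 - (-4)·(-5) = -185 - 20 = -205
Since det(O) ≠ 0, rank(O) = 2 and the system is completely observable.

-205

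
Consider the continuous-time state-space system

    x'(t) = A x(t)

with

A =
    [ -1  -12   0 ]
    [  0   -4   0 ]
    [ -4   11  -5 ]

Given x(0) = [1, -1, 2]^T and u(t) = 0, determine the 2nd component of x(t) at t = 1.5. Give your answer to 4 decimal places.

det(sI - A) = s^3 - (tr A)s^2 + (M11 + M22 + M33)s - det A, where Mii is the 2×2 principal minor of A obtained by deleting row i and column i.
tr A = (-1) + (-4) + (-5) = -10; M11 = (-4)·(-5) - 0·11 = 20 - 0 = 20; M22 = (-1)·(-5) - 0·(-4) = 5 - 0 = 5; M33 = (-1)·(-4) - (-12)·0 = 4 - 0 = 4; sum of minors = 29.
det A = (-1)·((-4)·(-5) - 0·11) - (-12)·(0·(-5) - 0·(-4)) + 0·(0·11 - (-4)·(-4)) = (-1)·20 - (-12)·0 + 0·(-16) = -20.
So p(s) = det(sI - A) = s^3 + 10s^2 + 29s + 20.
Rational-root test: any integer root divides 20. Testing small divisors, s = -1 works: p(-1) = -1 + 10 + (-29) + 20 = 0, so (s + 1) is a factor.
Dividing, p(s) = (s + 1)(s^2 + 9s + 20).
Factor s^2 + 9s + 20: two numbers with sum -9 and product 20 are -4 and -5, so s^2 + 9s + 20 = (s + 4)(s + 5).
Hence p(s) = (s + 1) (s + 4) (s + 5), with roots -5, -4, -1.
The eigenvalues -5, -4, -1 are distinct and real, so A is diagonalisable and x(t) = e^{At} x(0) = V diag(e^{λ_i t}) V^{-1} x(0), where the columns of V are the eigenvectors.
λ = -5: A - (-5)I = [[4, -12, 0], [0, 1, 0], [-4, 11, 0]]. v must be orthogonal to every row; (row 1) × (row 2) = [0, 0, 4], so take v_1 = [0, 0, 1]^T.
λ = -4: A - (-4)I = [[3, -12, 0], [0, 0, 0], [-4, 11, -1]]. v must be orthogonal to every row; (row 1) × (row 3) = [12, 3, -15], so take v_2 = [4, 1, -5]^T.
λ = -1: A - (-1)I = [[0, -12, 0], [0, -3, 0], [-4, 11, -4]]. v must be orthogonal to every row; (row 1) × (row 3) = [48, 0, -48], so take v_3 = [-1, 0, 1]^T.
V = [v_1 v_2 v_3] = [[0, 4, -1], [0, 1, 0], [1, -5, 1]] has det V = 1, so V^{-1} = adj(V)/det V = [[1, 1, 1], [0, 1, 0], [-1, 4, 0]].
Modal coordinates z(0) = V^{-1} x(0): 1·1 + 1·(-1) + 1·2 = 2; 0·1 + 1·(-1) + 0·2 = -1; (-1)·1 + 4·(-1) + 0·2 = -5; so z(0) = [2, -1, -5]^T.
x_2(t) = Σ_i (v_i)_2 · z_i(0) · e^{λ_i t} (row 2 of V times the modal terms).
x_2(1.5) = 0·2·e^{-5·1.5} + 1·(-1)·e^{-4·1.5} + 0·(-5)·e^{-1·1.5} = 0·0.000553 + (-1)·0.002479 + 0·0.223130 = -0.0025.

-0.0025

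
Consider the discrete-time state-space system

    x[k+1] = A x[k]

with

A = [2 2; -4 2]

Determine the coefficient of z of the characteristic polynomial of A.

-4

For a 2×2 matrix, det(zI - A) = z^2 - (tr A)z + det A.
tr A = 4, det A = 12.
So p(z) = z^2 - 4z + 12.
The coefficient of z is -4.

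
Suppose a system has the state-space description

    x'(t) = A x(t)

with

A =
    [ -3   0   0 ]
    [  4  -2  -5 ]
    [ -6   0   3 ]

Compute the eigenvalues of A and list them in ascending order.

-3, -2, 3

det(sI - A) = s^3 - (tr A)s^2 + (M11 + M22 + M33)s - det A, where Mii is the 2×2 principal minor of A obtained by deleting row i and column i.
tr A = (-3) + (-2) + 3 = -2; M11 = (-2)·3 - (-5)·0 = -6 - 0 = -6; M22 = (-3)·3 - 0·(-6) = -9 - 0 = -9; M33 = (-3)·(-2) - 0·4 = 6 - 0 = 6; sum of minors = -9.
det A = (-3)·((-2)·3 - (-5)·0) - 0·(4·3 - (-5)·(-6)) + 0·(4·0 - (-2)·(-6)) = (-3)·(-6) - 0·(-18) + 0·(-12) = 18.
So p(s) = det(sI - A) = s^3 + 2s^2 - 9s - 18.
Rational-root test: any integer root divides -18. Testing small divisors, s = -2 works: p(-2) = -8 + 8 + 18 + (-18) = 0, so (s + 2) is a factor.
Dividing, p(s) = (s + 2)(s^2 - 9).
Factor s^2 - 9: two numbers with sum 0 and product -9 are 3 and -3, so s^2 - 9 = (s - 3)(s + 3).
Hence p(s) = (s - 3) (s + 2) (s + 3), with roots -3, -2, 3.
At least one eigenvalue has non-negative real part, so the system is not asymptotically stable.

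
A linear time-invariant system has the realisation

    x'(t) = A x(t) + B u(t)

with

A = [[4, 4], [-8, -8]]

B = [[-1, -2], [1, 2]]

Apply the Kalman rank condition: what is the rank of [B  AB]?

AB = [[0, 0], [0, 0]]
Controllability matrix C = [B  AB] = [[-1, -2, 0, 0], [1, 2, 0, 0]]
Every column of C is a scalar multiple of column 1 = [-1, 1] (multipliers 1, 2, 0, 0), so the columns span a one-dimensional space.
C ≠ 0, hence rank(C) = 1.
rank(C) = 1 < n = 2, so the pair (A, B) is not completely controllable.

1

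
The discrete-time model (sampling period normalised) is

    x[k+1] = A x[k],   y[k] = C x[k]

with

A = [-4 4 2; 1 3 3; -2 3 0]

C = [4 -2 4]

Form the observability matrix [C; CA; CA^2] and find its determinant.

CA = [[-26, 22, 2]]
CA^2 = [[122, -32, 14]]
Observability matrix O = [C; CA; CA^2] = [[4, -2, 4], [-26, 22, 2], [122, -32, 14]]
Expanding along the first row, det(O) = 4·(22·14 - 2·(-32)) - (-2)·((-26)·14 - 2·122) + 4·((-26)·(-32) - 22·122) = 4·372 - (-2)·(-608) + 4·(-1852) = -7136
Since det(O) ≠ 0, rank(O) = 3 and the system is completely observable.

-7136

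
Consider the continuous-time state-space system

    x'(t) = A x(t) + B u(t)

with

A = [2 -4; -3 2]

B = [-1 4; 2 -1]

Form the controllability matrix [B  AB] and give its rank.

AB = [[-10, 12], [7, -14]]
Controllability matrix C = [B  AB] = [[-1, 4, -10, 12], [2, -1, 7, -14]]
Take the 2×2 submatrix of C formed by columns 1, 2: [[-1, 4], [2, -1]]. Its determinant is (-1)·(-1) - 4·2 = 1 - 8 = -7 ≠ 0.
So rank(C) ≥ 2; since C has 2 rows, rank(C) = 2.
rank(C) = 2 = n, so the pair (A, B) is completely controllable.

2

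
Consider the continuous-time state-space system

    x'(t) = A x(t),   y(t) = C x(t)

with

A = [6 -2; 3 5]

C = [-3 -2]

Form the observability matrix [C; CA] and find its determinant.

-36

CA = [[-24, -4]]
Observability matrix O = [C; CA] = [[-3, -2], [-24, -4]]
det(O) = (-3)·(-4) - (-2)·(-24) = 12 - 48 = -36
Since det(O) ≠ 0, rank(O) = 2 and the system is completely observable.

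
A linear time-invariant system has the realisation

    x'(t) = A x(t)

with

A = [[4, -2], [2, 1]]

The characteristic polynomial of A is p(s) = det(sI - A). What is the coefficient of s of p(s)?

-5

For a 2×2 matrix, det(sI - A) = s^2 - (tr A)s + det A.
tr A = 5, det A = 8.
So p(s) = s^2 - 5s + 8.
The coefficient of s is -5.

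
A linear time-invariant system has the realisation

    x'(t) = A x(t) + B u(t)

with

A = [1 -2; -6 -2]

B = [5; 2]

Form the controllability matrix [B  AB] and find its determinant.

AB = [[1], [-34]]
Controllability matrix C = [B  AB] = [[5, 1], [2, -34]]
det(C) = 5·(-34) - 1·2 = -170 - 2 = -172
Since det(C) ≠ 0, rank(C) = 2 and the system is completely controllable.

-172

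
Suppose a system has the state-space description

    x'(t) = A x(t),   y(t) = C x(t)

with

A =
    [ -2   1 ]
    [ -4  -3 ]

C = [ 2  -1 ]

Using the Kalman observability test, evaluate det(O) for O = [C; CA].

10

CA = [[0, 5]]
Observability matrix O = [C; CA] = [[2, -1], [0, 5]]
det(O) = 2·5 - (-1)·0 = 10 - 0 = 10
Since det(O) ≠ 0, rank(O) = 2 and the system is completely observable.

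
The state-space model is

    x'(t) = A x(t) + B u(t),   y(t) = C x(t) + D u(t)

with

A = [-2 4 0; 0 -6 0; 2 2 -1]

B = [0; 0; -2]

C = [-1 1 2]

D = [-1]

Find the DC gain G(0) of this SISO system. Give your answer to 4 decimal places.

-5.0000

G(0) = C(-A)^{-1}B + D = -C A^{-1} B + D.
det A = -12, so A^{-1} = (1/-12)·adj(A) = [[-1/2, -1/3, 0], [0, -1/6, 0], [-1, -1, -1]]
A^{-1} B = [0, 0, 2]^T
C A^{-1} B = 4
G(0) = D - C A^{-1} B = -1 - (4) = -5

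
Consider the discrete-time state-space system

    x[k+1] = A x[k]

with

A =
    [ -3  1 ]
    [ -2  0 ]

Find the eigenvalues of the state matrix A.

det(zI - A) = z^2 - (tr A)z + det A, with tr A = (-3) + 0 = -3 and det A = (-3)·0 - 1·(-2) = 0 - (-2) = 2.
So p(z) = det(zI - A) = z^2 + 3z + 2.
Factor z^2 + 3z + 2: two numbers with sum -3 and product 2 are -1 and -2, so z^2 + 3z + 2 = (z + 1)(z + 2).
Hence p(z) = (z + 1) (z + 2), with roots -2, -1.

-2, -1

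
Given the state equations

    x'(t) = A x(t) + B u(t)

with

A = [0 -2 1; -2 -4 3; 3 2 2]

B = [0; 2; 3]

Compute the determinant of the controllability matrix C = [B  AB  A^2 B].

90

AB = [[-1], [1], [10]]
A^2B = [[8], [28], [19]]
Controllability matrix C = [B  AB  A^2B] = [[0, -1, 8], [2, 1, 28], [3, 10, 19]]
Expanding along the first row, det(C) = 0·(1·19 - 28·10) - (-1)·(2·19 - 28·3) + 8·(2·10 - 1·3) = 0·(-261) - (-1)·(-46) + 8·17 = 90
Since det(C) ≠ 0, rank(C) = 3 and the system is completely controllable.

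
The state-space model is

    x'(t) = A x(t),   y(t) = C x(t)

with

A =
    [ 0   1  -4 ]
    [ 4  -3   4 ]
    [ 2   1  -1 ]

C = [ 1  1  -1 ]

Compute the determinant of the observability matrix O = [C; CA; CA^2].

CA = [[2, -3, 1]]
CA^2 = [[-10, 12, -21]]
Observability matrix O = [C; CA; CA^2] = [[1, 1, -1], [2, -3, 1], [-10, 12, -21]]
Expanding along the first row, det(O) = 1·((-3)·(-21) - 1·12) - 1·(2·(-21) - 1·(-10)) + (-1)·(2·12 - (-3)·(-10)) = 1·51 - 1·(-32) + (-1)·(-6) = 89
Since det(O) ≠ 0, rank(O) = 3 and the system is completely observable.

89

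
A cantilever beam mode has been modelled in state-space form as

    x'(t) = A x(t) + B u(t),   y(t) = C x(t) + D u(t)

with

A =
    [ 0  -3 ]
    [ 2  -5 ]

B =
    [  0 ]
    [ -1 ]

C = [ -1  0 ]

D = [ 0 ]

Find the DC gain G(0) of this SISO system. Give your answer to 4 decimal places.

-0.5000

G(0) = C(-A)^{-1}B + D = -C A^{-1} B + D.
det A = 6, so A^{-1} = (1/6)·adj(A) = [[-5/6, 1/2], [-1/3, 0]]
A^{-1} B = [-1/2, 0]^T
C A^{-1} B = 1/2
G(0) = D - C A^{-1} B = 0 - (1/2) = -1/2 ≈ -0.5000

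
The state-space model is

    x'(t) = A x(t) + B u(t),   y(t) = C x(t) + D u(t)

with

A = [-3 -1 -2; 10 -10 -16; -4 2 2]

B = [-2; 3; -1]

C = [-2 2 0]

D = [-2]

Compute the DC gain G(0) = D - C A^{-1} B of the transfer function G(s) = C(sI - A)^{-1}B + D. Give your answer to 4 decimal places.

G(0) = C(-A)^{-1}B + D = -C A^{-1} B + D.
det A = -40, so A^{-1} = (1/-40)·adj(A) = [[-3/10, 1/20, 1/10], [-11/10, 7/20, 17/10], [1/2, -1/4, -1]]
A^{-1} B = [13/20, 31/20, -3/4]^T
C A^{-1} B = 9/5
G(0) = D - C A^{-1} B = -2 - (9/5) = -19/5 ≈ -3.8000

-3.8000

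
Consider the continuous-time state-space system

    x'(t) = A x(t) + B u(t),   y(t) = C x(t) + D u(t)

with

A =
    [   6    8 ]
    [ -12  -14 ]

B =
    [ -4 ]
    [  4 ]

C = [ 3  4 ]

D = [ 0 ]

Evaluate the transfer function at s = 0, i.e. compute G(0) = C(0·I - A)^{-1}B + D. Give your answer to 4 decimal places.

2.0000

G(0) = C(-A)^{-1}B + D = -C A^{-1} B + D.
det A = 12, so A^{-1} = (1/12)·adj(A) = [[-7/6, -2/3], [1, 1/2]]
A^{-1} B = [2, -2]^T
C A^{-1} B = -2
G(0) = D - C A^{-1} B = 0 - (-2) = 2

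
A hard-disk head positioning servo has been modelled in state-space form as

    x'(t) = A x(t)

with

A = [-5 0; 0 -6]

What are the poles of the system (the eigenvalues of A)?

-6, -5

det(sI - A) = s^2 - (tr A)s + det A, with tr A = (-5) + (-6) = -11 and det A = (-5)·(-6) - 0·0 = 30 - 0 = 30.
So p(s) = det(sI - A) = s^2 + 11s + 30.
Factor s^2 + 11s + 30: two numbers with sum -11 and product 30 are -5 and -6, so s^2 + 11s + 30 = (s + 5)(s + 6).
Hence p(s) = (s + 5) (s + 6), with roots -6, -5.
All eigenvalues have negative real part, so the system is asymptotically stable.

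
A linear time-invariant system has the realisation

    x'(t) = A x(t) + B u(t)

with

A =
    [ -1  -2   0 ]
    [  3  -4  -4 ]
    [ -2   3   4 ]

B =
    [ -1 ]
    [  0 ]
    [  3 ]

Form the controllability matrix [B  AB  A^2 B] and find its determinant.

1559

AB = [[1], [-15], [14]]
A^2B = [[29], [7], [9]]
Controllability matrix C = [B  AB  A^2B] = [[-1, 1, 29], [0, -15, 7], [3, 14, 9]]
Expanding along the first row, det(C) = (-1)·((-15)·9 - 7·14) - 1·(0·9 - 7·3) + 29·(0·14 - (-15)·3) = (-1)·(-233) - 1·(-21) + 29·45 = 1559
Since det(C) ≠ 0, rank(C) = 3 and the system is completely controllable.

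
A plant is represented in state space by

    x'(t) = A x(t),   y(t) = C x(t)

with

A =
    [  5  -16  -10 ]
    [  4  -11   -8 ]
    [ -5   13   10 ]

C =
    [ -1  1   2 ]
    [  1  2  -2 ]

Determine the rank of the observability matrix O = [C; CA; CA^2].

2

CA = [[-11, 31, 22], [23, -64, -46]]
CA^2 = [[-41, 121, 82], [89, -262, -178]]
Observability matrix O = [C; CA; CA^2] = [[-1, 1, 2], [1, 2, -2], [-11, 31, 22], [23, -64, -46], [-41, 121, 82], [89, -262, -178]]
The columns c1, c2, c3 of O are linearly dependent: 2·c1 + c3 = 0 (check each entry), so rank(O) ≤ 2.
The 2×2 minor from rows 1, 2, columns 1, 2 is (-1)·2 - 1·1 = -2 - 1 = -3 ≠ 0, so rank(O) = 2.
rank(O) = 2 < n = 3, so the pair (A, C) is not completely observable.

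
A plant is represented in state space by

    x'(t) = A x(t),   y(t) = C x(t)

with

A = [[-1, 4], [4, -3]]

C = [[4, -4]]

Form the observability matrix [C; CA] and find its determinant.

32

CA = [[-20, 28]]
Observability matrix O = [C; CA] = [[4, -4], [-20, 28]]
det(O) = 4·28 - (-4)·(-20) = 112 - 80 = 32
Since det(O) ≠ 0, rank(O) = 2 and the system is completely observable.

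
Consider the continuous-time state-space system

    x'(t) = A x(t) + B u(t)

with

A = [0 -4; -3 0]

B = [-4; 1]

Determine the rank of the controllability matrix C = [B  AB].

AB = [[-4], [12]]
Controllability matrix C = [B  AB] = [[-4, -4], [1, 12]]
det(C) = (-4)·12 - (-4)·1 = -48 - (-4) = -44 ≠ 0, so rank(C) = 2.
rank(C) = 2 = n, so the pair (A, B) is completely controllable.

2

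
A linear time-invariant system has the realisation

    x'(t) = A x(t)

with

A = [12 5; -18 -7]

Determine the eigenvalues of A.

det(sI - A) = s^2 - (tr A)s + det A, with tr A = 12 + (-7) = 5 and det A = 12·(-7) - 5·(-18) = -84 - (-90) = 6.
So p(s) = det(sI - A) = s^2 - 5s + 6.
Factor s^2 - 5s + 6: two numbers with sum 5 and product 6 are 3 and 2, so s^2 - 5s + 6 = (s - 3)(s - 2).
Hence p(s) = (s - 3) (s - 2), with roots 2, 3.
At least one eigenvalue has non-negative real part, so the system is not asymptotically stable.

2, 3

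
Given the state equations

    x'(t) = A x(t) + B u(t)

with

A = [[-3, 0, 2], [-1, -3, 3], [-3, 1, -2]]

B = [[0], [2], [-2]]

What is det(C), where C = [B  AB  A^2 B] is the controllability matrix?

AB = [[-4], [-12], [6]]
A^2B = [[24], [58], [-12]]
Controllability matrix C = [B  AB  A^2B] = [[0, -4, 24], [2, -12, 58], [-2, 6, -12]]
Expanding along the first row, det(C) = 0·((-12)·(-12) - 58·6) - (-4)·(2·(-12) - 58·(-2)) + 24·(2·6 - (-12)·(-2)) = 0·(-204) - (-4)·92 + 24·(-12) = 80
Since det(C) ≠ 0, rank(C) = 3 and the system is completely controllable.

80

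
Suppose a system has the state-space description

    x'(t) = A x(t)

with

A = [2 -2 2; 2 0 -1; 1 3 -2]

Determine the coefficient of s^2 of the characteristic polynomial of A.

0

Expand det(sI - A) for the 3×3 matrix.
p(s) = s^3 + s - 12.
(Check: constant term = det(-A) = (-1)^3 det A = -12; coefficient of s^2 = -tr A = 0.)
The coefficient of s^2 is 0.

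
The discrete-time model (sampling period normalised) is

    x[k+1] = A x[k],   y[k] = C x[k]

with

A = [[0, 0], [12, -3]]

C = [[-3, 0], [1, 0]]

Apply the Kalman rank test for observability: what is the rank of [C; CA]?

1

CA = [[0, 0], [0, 0]]
Observability matrix O = [C; CA] = [[-3, 0], [1, 0], [0, 0], [0, 0]]
Every row of O is a scalar multiple of row 1 = [-3, 0] (multipliers 1, -1/3, 0, 0), so the rows span a one-dimensional space.
O ≠ 0, hence rank(O) = 1.
rank(O) = 1 < n = 2, so the pair (A, C) is not completely observable.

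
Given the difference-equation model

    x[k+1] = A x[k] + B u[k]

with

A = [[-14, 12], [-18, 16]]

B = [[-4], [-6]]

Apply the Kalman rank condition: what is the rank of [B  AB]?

AB = [[-16], [-24]]
Controllability matrix C = [B  AB] = [[-4, -16], [-6, -24]]
Every column of C is a scalar multiple of column 1 = [-4, -6] (multipliers 1, 4), so the columns span a one-dimensional space.
C ≠ 0, hence rank(C) = 1.
rank(C) = 1 < n = 2, so the pair (A, B) is not completely controllable.

1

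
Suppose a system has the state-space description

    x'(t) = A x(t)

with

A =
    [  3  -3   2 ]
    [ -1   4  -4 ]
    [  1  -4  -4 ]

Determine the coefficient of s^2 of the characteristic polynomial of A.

Expand det(sI - A) for the 3×3 matrix.
p(s) = s^3 - 3s^2 - 37s + 72.
(Check: constant term = det(-A) = (-1)^3 det A = 72; coefficient of s^2 = -tr A = -3.)
The coefficient of s^2 is -3.

-3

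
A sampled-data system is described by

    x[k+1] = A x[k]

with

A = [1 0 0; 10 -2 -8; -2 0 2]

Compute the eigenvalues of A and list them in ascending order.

-2, 1, 2

det(zI - A) = z^3 - (tr A)z^2 + (M11 + M22 + M33)z - det A, where Mii is the 2×2 principal minor of A obtained by deleting row i and column i.
tr A = 1 + (-2) + 2 = 1; M11 = (-2)·2 - (-8)·0 = -4 - 0 = -4; M22 = 1·2 - 0·(-2) = 2 - 0 = 2; M33 = 1·(-2) - 0·10 = -2 - 0 = -2; sum of minors = -4.
det A = 1·((-2)·2 - (-8)·0) - 0·(10·2 - (-8)·(-2)) + 0·(10·0 - (-2)·(-2)) = 1·(-4) - 0·4 + 0·(-4) = -4.
So p(z) = det(zI - A) = z^3 - z^2 - 4z + 4.
Rational-root test: any integer root divides 4. Testing small divisors, z = 1 works: p(1) = 1 + (-1) + (-4) + 4 = 0, so (z - 1) is a factor.
Dividing, p(z) = (z - 1)(z^2 - 4).
Factor z^2 - 4: two numbers with sum 0 and product -4 are 2 and -2, so z^2 - 4 = (z - 2)(z + 2).
Hence p(z) = (z - 2) (z - 1) (z + 2), with roots -2, 1, 2.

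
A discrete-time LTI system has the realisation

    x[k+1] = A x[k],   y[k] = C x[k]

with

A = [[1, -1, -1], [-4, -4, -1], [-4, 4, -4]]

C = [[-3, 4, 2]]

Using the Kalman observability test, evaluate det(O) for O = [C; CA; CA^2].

CA = [[-27, -5, -9]]
CA^2 = [[29, 11, 68]]
Observability matrix O = [C; CA; CA^2] = [[-3, 4, 2], [-27, -5, -9], [29, 11, 68]]
Expanding along the first row, det(O) = (-3)·((-5)·68 - (-9)·11) - 4·((-27)·68 - (-9)·29) + 2·((-27)·11 - (-5)·29) = (-3)·(-241) - 4·(-1575) + 2·(-152) = 6719
Since det(O) ≠ 0, rank(O) = 3 and the system is completely observable.

6719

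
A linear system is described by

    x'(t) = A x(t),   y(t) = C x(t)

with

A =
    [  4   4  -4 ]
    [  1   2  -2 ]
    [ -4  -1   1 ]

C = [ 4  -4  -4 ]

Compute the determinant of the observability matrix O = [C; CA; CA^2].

-16640

CA = [[28, 12, -12]]
CA^2 = [[172, 148, -148]]
Observability matrix O = [C; CA; CA^2] = [[4, -4, -4], [28, 12, -12], [172, 148, -148]]
Expanding along the first row, det(O) = 4·(12·(-148) - (-12)·148) - (-4)·(28·(-148) - (-12)·172) + (-4)·(28·148 - 12·172) = 4·0 - (-4)·(-2080) + (-4)·2080 = -16640
Since det(O) ≠ 0, rank(O) = 3 and the system is completely observable.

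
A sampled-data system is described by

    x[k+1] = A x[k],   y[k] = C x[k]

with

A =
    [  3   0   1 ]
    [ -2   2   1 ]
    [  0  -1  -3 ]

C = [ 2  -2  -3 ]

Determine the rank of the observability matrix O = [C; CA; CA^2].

3

CA = [[10, -1, 9]]
CA^2 = [[32, -11, -18]]
Observability matrix O = [C; CA; CA^2] = [[2, -2, -3], [10, -1, 9], [32, -11, -18]]
det(O) = 2·((-1)·(-18) - 9·(-11)) - (-2)·(10·(-18) - 9·32) + (-3)·(10·(-11) - (-1)·32) = 2·117 - (-2)·(-468) + (-3)·(-78) = -468 ≠ 0, so rank(O) = 3.
rank(O) = 3 = n, so the pair (A, C) is completely observable.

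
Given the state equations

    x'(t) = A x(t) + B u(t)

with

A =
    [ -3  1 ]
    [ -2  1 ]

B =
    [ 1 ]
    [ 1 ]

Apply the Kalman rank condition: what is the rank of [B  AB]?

2

AB = [[-2], [-1]]
Controllability matrix C = [B  AB] = [[1, -2], [1, -1]]
det(C) = 1·(-1) - (-2)·1 = -1 - (-2) = 1 ≠ 0, so rank(C) = 2.
rank(C) = 2 = n, so the pair (A, B) is completely controllable.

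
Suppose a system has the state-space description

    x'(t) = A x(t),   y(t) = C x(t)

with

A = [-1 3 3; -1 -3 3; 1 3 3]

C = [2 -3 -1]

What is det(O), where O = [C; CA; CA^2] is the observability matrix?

CA = [[0, 12, -6]]
CA^2 = [[-18, -54, 18]]
Observability matrix O = [C; CA; CA^2] = [[2, -3, -1], [0, 12, -6], [-18, -54, 18]]
Expanding along the first row, det(O) = 2·(12·18 - (-6)·(-54)) - (-3)·(0·18 - (-6)·(-18)) + (-1)·(0·(-54) - 12·(-18)) = 2·(-108) - (-3)·(-108) + (-1)·216 = -756
Since det(O) ≠ 0, rank(O) = 3 and the system is completely observable.

-756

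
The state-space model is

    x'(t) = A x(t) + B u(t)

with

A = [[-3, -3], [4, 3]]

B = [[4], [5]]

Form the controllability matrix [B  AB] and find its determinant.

AB = [[-27], [31]]
Controllability matrix C = [B  AB] = [[4, -27], [5, 31]]
det(C) = 4·31 - (-27)·5 = 124 - (-135) = 259
Since det(C) ≠ 0, rank(C) = 2 and the system is completely controllable.

259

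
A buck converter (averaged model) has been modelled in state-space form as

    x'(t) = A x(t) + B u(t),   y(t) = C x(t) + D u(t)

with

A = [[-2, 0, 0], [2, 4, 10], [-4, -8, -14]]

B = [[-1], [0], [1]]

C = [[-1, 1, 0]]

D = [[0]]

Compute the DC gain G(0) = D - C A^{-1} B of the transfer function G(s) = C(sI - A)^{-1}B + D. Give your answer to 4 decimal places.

1.1667

G(0) = C(-A)^{-1}B + D = -C A^{-1} B + D.
det A = -48, so A^{-1} = (1/-48)·adj(A) = [[-1/2, 0, 0], [1/4, -7/12, -5/12], [0, 1/3, 1/6]]
A^{-1} B = [1/2, -2/3, 1/6]^T
C A^{-1} B = -7/6
G(0) = D - C A^{-1} B = 0 - (-7/6) = 7/6 ≈ 1.1667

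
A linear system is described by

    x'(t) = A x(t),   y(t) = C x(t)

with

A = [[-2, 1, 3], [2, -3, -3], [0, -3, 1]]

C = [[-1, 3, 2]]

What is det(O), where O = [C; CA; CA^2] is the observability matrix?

CA = [[8, -16, -10]]
CA^2 = [[-48, 86, 62]]
Observability matrix O = [C; CA; CA^2] = [[-1, 3, 2], [8, -16, -10], [-48, 86, 62]]
Expanding along the first row, det(O) = (-1)·((-16)·62 - (-10)·86) - 3·(8·62 - (-10)·(-48)) + 2·(8·86 - (-16)·(-48)) = (-1)·(-132) - 3·16 + 2·(-80) = -76
Since det(O) ≠ 0, rank(O) = 3 and the system is completely observable.

-76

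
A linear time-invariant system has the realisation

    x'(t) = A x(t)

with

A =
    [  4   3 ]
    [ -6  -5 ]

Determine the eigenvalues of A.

det(sI - A) = s^2 - (tr A)s + det A, with tr A = 4 + (-5) = -1 and det A = 4·(-5) - 3·(-6) = -20 - (-18) = -2.
So p(s) = det(sI - A) = s^2 + s - 2.
Factor s^2 + s - 2: two numbers with sum -1 and product -2 are 1 and -2, so s^2 + s - 2 = (s - 1)(s + 2).
Hence p(s) = (s - 1) (s + 2), with roots -2, 1.
At least one eigenvalue has non-negative real part, so the system is not asymptotically stable.

-2, 1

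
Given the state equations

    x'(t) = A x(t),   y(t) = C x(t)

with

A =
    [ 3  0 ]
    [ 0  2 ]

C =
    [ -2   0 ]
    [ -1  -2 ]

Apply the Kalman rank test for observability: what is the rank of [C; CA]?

2

CA = [[-6, 0], [-3, -4]]
Observability matrix O = [C; CA] = [[-2, 0], [-1, -2], [-6, 0], [-3, -4]]
Take the 2×2 submatrix of O formed by rows 1, 2: [[-2, 0], [-1, -2]]. Its determinant is (-2)·(-2) - 0·(-1) = 4 - 0 = 4 ≠ 0.
So rank(O) ≥ 2; since O has 2 columns, rank(O) = 2.
rank(O) = 2 = n, so the pair (A, C) is completely observable.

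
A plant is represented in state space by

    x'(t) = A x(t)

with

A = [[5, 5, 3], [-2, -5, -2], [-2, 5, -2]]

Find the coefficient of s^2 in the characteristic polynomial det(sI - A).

Expand det(sI - A) for the 3×3 matrix.
p(s) = s^3 + 2s^2 + s - 40.
(Check: constant term = det(-A) = (-1)^3 det A = -40; coefficient of s^2 = -tr A = 2.)
The coefficient of s^2 is 2.

2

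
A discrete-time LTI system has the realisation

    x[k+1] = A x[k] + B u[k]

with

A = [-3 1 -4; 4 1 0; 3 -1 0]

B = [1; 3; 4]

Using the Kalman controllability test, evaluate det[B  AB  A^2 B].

-917

AB = [[-16], [7], [0]]
A^2B = [[55], [-57], [-55]]
Controllability matrix C = [B  AB  A^2B] = [[1, -16, 55], [3, 7, -57], [4, 0, -55]]
Expanding along the first row, det(C) = 1·(7·(-55) - (-57)·0) - (-16)·(3·(-55) - (-57)·4) + 55·(3·0 - 7·4) = 1·(-385) - (-16)·63 + 55·(-28) = -917
Since det(C) ≠ 0, rank(C) = 3 and the system is completely controllable.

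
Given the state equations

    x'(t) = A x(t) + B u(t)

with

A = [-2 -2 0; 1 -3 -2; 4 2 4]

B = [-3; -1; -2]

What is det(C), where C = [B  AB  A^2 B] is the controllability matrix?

-3808

AB = [[8], [4], [-22]]
A^2B = [[-24], [40], [-48]]
Controllability matrix C = [B  AB  A^2B] = [[-3, 8, -24], [-1, 4, 40], [-2, -22, -48]]
Expanding along the first row, det(C) = (-3)·(4·(-48) - 40·(-22)) - 8·((-1)·(-48) - 40·(-2)) + (-24)·((-1)·(-22) - 4·(-2)) = (-3)·688 - 8·128 + (-24)·30 = -3808
Since det(C) ≠ 0, rank(C) = 3 and the system is completely controllable.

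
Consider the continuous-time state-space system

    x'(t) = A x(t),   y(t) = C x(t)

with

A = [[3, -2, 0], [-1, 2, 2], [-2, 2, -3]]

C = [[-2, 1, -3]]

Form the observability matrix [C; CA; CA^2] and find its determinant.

CA = [[-1, 0, 11]]
CA^2 = [[-25, 24, -33]]
Observability matrix O = [C; CA; CA^2] = [[-2, 1, -3], [-1, 0, 11], [-25, 24, -33]]
Expanding along the first row, det(O) = (-2)·(0·(-33) - 11·24) - 1·((-1)·(-33) - 11·(-25)) + (-3)·((-1)·24 - 0·(-25)) = (-2)·(-264) - 1·308 + (-3)·(-24) = 292
Since det(O) ≠ 0, rank(O) = 3 and the system is completely observable.

292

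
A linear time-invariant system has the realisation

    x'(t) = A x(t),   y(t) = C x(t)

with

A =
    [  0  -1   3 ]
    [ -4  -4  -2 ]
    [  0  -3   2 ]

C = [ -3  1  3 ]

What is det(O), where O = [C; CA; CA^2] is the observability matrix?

CA = [[-4, -10, -5]]
CA^2 = [[40, 59, -2]]
Observability matrix O = [C; CA; CA^2] = [[-3, 1, 3], [-4, -10, -5], [40, 59, -2]]
Expanding along the first row, det(O) = (-3)·((-10)·(-2) - (-5)·59) - 1·((-4)·(-2) - (-5)·40) + 3·((-4)·59 - (-10)·40) = (-3)·315 - 1·208 + 3·164 = -661
Since det(O) ≠ 0, rank(O) = 3 and the system is completely observable.

-661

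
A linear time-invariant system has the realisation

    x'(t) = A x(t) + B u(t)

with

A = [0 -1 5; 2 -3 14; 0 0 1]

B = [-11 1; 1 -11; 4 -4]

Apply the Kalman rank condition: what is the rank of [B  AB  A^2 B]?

AB = [[19, -9], [31, -21], [4, -4]]
A^2B = [[-11, 1], [1, -11], [4, -4]]
Controllability matrix C = [B  AB  A^2B] = [[-11, 1, 19, -9, -11, 1], [1, -11, 31, -21, 1, -11], [4, -4, 4, -4, 4, -4]]
The rows r1, r2, r3 of C are linearly dependent: r1 - r2 + 3·r3 = 0 (check each entry), so rank(C) ≤ 2.
The 2×2 minor from rows 1, 2, columns 1, 2 is (-11)·(-11) - 1·1 = 121 - 1 = 120 ≠ 0, so rank(C) = 2.
rank(C) = 2 < n = 3, so the pair (A, B) is not completely controllable.

2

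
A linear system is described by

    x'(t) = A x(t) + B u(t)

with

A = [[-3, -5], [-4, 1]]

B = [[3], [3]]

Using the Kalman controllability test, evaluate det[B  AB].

45

AB = [[-24], [-9]]
Controllability matrix C = [B  AB] = [[3, -24], [3, -9]]
det(C) = 3·(-9) - (-24)·3 = -27 - (-72) = 45
Since det(C) ≠ 0, rank(C) = 2 and the system is completely controllable.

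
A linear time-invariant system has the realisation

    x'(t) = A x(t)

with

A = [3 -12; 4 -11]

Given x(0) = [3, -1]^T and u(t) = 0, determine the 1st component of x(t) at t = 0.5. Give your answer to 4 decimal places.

2.7851

det(sI - A) = s^2 - (tr A)s + det A, with tr A = 3 + (-11) = -8 and det A = 3·(-11) - (-12)·4 = -33 - (-48) = 15.
So p(s) = det(sI - A) = s^2 + 8s + 15.
Factor s^2 + 8s + 15: two numbers with sum -8 and product 15 are -3 and -5, so s^2 + 8s + 15 = (s + 3)(s + 5).
Hence p(s) = (s + 3) (s + 5), with roots -5, -3.
The eigenvalues -5, -3 are distinct and real, so A is diagonalisable and x(t) = e^{At} x(0) = V diag(e^{λ_i t}) V^{-1} x(0), where the columns of V are the eigenvectors.
λ = -5: A - (-5)I = [[8, -12], [4, -6]]. Row 1 gives 8·v1 + (-12)·v2 = 0, so take v_1 = [3, 2]^T.
λ = -3: A - (-3)I = [[6, -12], [4, -8]]. Row 1 gives 6·v1 + (-12)·v2 = 0, so take v_2 = [2, 1]^T.
V = [v_1 v_2] = [[3, 2], [2, 1]] has det V = -1, so V^{-1} = adj(V)/det V = [[-1, 2], [2, -3]].
Modal coordinates z(0) = V^{-1} x(0): (-1)·3 + 2·(-1) = -5; 2·3 + (-3)·(-1) = 9; so z(0) = [-5, 9]^T.
x_1(t) = Σ_i (v_i)_1 · z_i(0) · e^{λ_i t} (row 1 of V times the modal terms).
x_1(0.5) = 3·(-5)·e^{-5·0.5} + 2·9·e^{-3·0.5} = (-15)·0.082085 + 18·0.223130 = 2.7851.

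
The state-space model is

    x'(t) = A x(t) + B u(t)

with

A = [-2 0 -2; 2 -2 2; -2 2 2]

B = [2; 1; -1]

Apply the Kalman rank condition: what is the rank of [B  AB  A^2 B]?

AB = [[-2], [0], [-4]]
A^2B = [[12], [-12], [-4]]
Controllability matrix C = [B  AB  A^2B] = [[2, -2, 12], [1, 0, -12], [-1, -4, -4]]
det(C) = 2·(0·(-4) - (-12)·(-4)) - (-2)·(1·(-4) - (-12)·(-1)) + 12·(1·(-4) - 0·(-1)) = 2·(-48) - (-2)·(-16) + 12·(-4) = -176 ≠ 0, so rank(C) = 3.
rank(C) = 3 = n, so the pair (A, B) is completely controllable.

3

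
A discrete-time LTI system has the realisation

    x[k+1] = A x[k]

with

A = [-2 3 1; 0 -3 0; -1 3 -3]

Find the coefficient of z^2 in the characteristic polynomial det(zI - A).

Expand det(zI - A) for the 3×3 matrix.
p(z) = z^3 + 8z^2 + 22z + 21.
(Check: constant term = det(-A) = (-1)^3 det A = 21; coefficient of z^2 = -tr A = 8.)
The coefficient of z^2 is 8.

8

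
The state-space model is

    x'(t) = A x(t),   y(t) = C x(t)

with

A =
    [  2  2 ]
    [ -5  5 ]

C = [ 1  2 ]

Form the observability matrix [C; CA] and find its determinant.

28

CA = [[-8, 12]]
Observability matrix O = [C; CA] = [[1, 2], [-8, 12]]
det(O) = 1·12 - 2·(-8) = 12 - (-16) = 28
Since det(O) ≠ 0, rank(O) = 2 and the system is completely observable.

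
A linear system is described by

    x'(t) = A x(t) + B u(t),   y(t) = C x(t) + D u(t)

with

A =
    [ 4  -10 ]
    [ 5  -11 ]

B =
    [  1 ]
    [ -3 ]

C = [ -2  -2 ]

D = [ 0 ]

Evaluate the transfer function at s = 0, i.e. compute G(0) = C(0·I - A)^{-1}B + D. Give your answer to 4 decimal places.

-19.3333

G(0) = C(-A)^{-1}B + D = -C A^{-1} B + D.
det A = 6, so A^{-1} = (1/6)·adj(A) = [[-11/6, 5/3], [-5/6, 2/3]]
A^{-1} B = [-41/6, -17/6]^T
C A^{-1} B = 58/3
G(0) = D - C A^{-1} B = 0 - (58/3) = -58/3 ≈ -19.3333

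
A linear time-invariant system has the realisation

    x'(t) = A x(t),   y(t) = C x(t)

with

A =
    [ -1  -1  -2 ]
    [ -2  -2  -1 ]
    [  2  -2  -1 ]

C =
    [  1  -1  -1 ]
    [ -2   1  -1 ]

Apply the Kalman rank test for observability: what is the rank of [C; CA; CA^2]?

CA = [[-1, 3, 0], [-2, 2, 4]]
CA^2 = [[-5, -5, -1], [6, -10, -2]]
Observability matrix O = [C; CA; CA^2] = [[1, -1, -1], [-2, 1, -1], [-1, 3, 0], [-2, 2, 4], [-5, -5, -1], [6, -10, -2]]
Take the 3×3 submatrix of O formed by rows 1, 2, 3: [[1, -1, -1], [-2, 1, -1], [-1, 3, 0]]. Its determinant is 1·(1·0 - (-1)·3) - (-1)·((-2)·0 - (-1)·(-1)) + (-1)·((-2)·3 - 1·(-1)) = 1·3 - (-1)·(-1) + (-1)·(-5) = 7 ≠ 0.
So rank(O) ≥ 3; since O has 3 columns, rank(O) = 3.
rank(O) = 3 = n, so the pair (A, C) is completely observable.

3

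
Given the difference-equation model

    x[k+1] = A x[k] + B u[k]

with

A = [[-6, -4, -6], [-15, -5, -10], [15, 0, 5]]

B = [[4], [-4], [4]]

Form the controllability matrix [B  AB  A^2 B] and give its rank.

2

AB = [[-32], [-80], [80]]
A^2B = [[32], [80], [-80]]
Controllability matrix C = [B  AB  A^2B] = [[4, -32, 32], [-4, -80, 80], [4, 80, -80]]
The rows r1, r2, r3 of C are linearly dependent: r2 + r3 = 0 (check each entry), so rank(C) ≤ 2.
The 2×2 minor from rows 1, 2, columns 1, 2 is 4·(-80) - (-32)·(-4) = -320 - 128 = -448 ≠ 0, so rank(C) = 2.
rank(C) = 2 < n = 3, so the pair (A, B) is not completely controllable.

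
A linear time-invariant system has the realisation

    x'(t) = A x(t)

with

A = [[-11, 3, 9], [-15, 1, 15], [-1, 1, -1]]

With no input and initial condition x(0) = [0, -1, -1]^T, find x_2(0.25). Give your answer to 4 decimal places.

-1.9954

det(sI - A) = s^3 - (tr A)s^2 + (M11 + M22 + M33)s - det A, where Mii is the 2×2 principal minor of A obtained by deleting row i and column i.
tr A = (-11) + 1 + (-1) = -11; M11 = 1·(-1) - 15·1 = -1 - 15 = -16; M22 = (-11)·(-1) - 9·(-1) = 11 - (-9) = 20; M33 = (-11)·1 - 3·(-15) = -11 - (-45) = 34; sum of minors = 38.
det A = (-11)·(1·(-1) - 15·1) - 3·((-15)·(-1) - 15·(-1)) + 9·((-15)·1 - 1·(-1)) = (-11)·(-16) - 3·30 + 9·(-14) = -40.
So p(s) = det(sI - A) = s^3 + 11s^2 + 38s + 40.
Rational-root test: any integer root divides 40. Testing small divisors, s = -2 works: p(-2) = -8 + 44 + (-76) + 40 = 0, so (s + 2) is a factor.
Dividing, p(s) = (s + 2)(s^2 + 9s + 20).
Factor s^2 + 9s + 20: two numbers with sum -9 and product 20 are -4 and -5, so s^2 + 9s + 20 = (s + 4)(s + 5).
Hence p(s) = (s + 2) (s + 4) (s + 5), with roots -5, -4, -2.
The eigenvalues -5, -4, -2 are distinct and real, so A is diagonalisable and x(t) = e^{At} x(0) = V diag(e^{λ_i t}) V^{-1} x(0), where the columns of V are the eigenvectors.
λ = -5: A - (-5)I = [[-6, 3, 9], [-15, 6, 15], [-1, 1, 4]]. v must be orthogonal to every row; (row 1) × (row 2) = [-9, -45, 9], so take v_1 = [1, 5, -1]^T.
λ = -4: A - (-4)I = [[-7, 3, 9], [-15, 5, 15], [-1, 1, 3]]. v must be orthogonal to every row; (row 1) × (row 2) = [0, -30, 10], so take v_2 = [0, 3, -1]^T.
λ = -2: A - (-2)I = [[-9, 3, 9], [-15, 3, 15], [-1, 1, 1]]. v must be orthogonal to every row; (row 1) × (row 2) = [18, 0, 18], so take v_3 = [1, 0, 1]^T.
V = [v_1 v_2 v_3] = [[1, 0, 1], [5, 3, 0], [-1, -1, 1]] has det V = 1, so V^{-1} = adj(V)/det V = [[3, -1, -3], [-5, 2, 5], [-2, 1, 3]].
Modal coordinates z(0) = V^{-1} x(0): 3·0 + (-1)·(-1) + (-3)·(-1) = 4; (-5)·0 + 2·(-1) + 5·(-1) = -7; (-2)·0 + 1·(-1) + 3·(-1) = -4; so z(0) = [4, -7, -4]^T.
x_2(t) = Σ_i (v_i)_2 · z_i(0) · e^{λ_i t} (row 2 of V times the modal terms).
x_2(0.25) = 5·4·e^{-5·0.25} + 3·(-7)·e^{-4·0.25} + 0·(-4)·e^{-2·0.25} = 20·0.286505 + (-21)·0.367879 + 0·0.606531 = -1.9954.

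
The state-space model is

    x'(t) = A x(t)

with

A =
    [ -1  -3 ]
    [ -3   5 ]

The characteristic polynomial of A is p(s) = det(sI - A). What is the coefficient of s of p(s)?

-4

For a 2×2 matrix, det(sI - A) = s^2 - (tr A)s + det A.
tr A = 4, det A = -14.
So p(s) = s^2 - 4s - 14.
The coefficient of s is -4.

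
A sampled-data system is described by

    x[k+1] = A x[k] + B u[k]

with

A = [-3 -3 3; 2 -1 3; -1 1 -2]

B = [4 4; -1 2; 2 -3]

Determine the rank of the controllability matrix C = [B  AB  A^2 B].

AB = [[-3, -27], [15, -3], [-9, 4]]
A^2B = [[-63, 102], [-48, -39], [36, 16]]
Controllability matrix C = [B  AB  A^2B] = [[4, 4, -3, -27, -63, 102], [-1, 2, 15, -3, -48, -39], [2, -3, -9, 4, 36, 16]]
Take the 3×3 submatrix of C formed by columns 1, 2, 3: [[4, 4, -3], [-1, 2, 15], [2, -3, -9]]. Its determinant is 4·(2·(-9) - 15·(-3)) - 4·((-1)·(-9) - 15·2) + (-3)·((-1)·(-3) - 2·2) = 4·27 - 4·(-21) + (-3)·(-1) = 195 ≠ 0.
So rank(C) ≥ 3; since C has 3 rows, rank(C) = 3.
rank(C) = 3 = n, so the pair (A, B) is completely controllable.

3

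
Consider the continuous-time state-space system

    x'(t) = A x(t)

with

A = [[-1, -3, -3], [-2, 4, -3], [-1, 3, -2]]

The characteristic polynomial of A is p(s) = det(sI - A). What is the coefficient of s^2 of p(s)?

Expand det(sI - A) for the 3×3 matrix.
p(s) = s^3 - s^2 - 10s - 8.
(Check: constant term = det(-A) = (-1)^3 det A = -8; coefficient of s^2 = -tr A = -1.)
The coefficient of s^2 is -1.

-1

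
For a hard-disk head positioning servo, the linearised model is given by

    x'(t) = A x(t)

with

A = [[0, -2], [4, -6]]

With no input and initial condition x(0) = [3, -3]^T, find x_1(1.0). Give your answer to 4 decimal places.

det(sI - A) = s^2 - (tr A)s + det A, with tr A = 0 + (-6) = -6 and det A = 0·(-6) - (-2)·4 = 0 - (-8) = 8.
So p(s) = det(sI - A) = s^2 + 6s + 8.
Factor s^2 + 6s + 8: two numbers with sum -6 and product 8 are -2 and -4, so s^2 + 6s + 8 = (s + 2)(s + 4).
Hence p(s) = (s + 2) (s + 4), with roots -4, -2.
The eigenvalues -4, -2 are distinct and real, so A is diagonalisable and x(t) = e^{At} x(0) = V diag(e^{λ_i t}) V^{-1} x(0), where the columns of V are the eigenvectors.
λ = -4: A - (-4)I = [[4, -2], [4, -2]]. Row 1 gives 4·v1 + (-2)·v2 = 0, so take v_1 = [-1, -2]^T.
λ = -2: A - (-2)I = [[2, -2], [4, -4]]. Row 1 gives 2·v1 + (-2)·v2 = 0, so take v_2 = [1, 1]^T.
V = [v_1 v_2] = [[-1, 1], [-2, 1]] has det V = 1, so V^{-1} = adj(V)/det V = [[1, -1], [2, -1]].
Modal coordinates z(0) = V^{-1} x(0): 1·3 + (-1)·(-3) = 6; 2·3 + (-1)·(-3) = 9; so z(0) = [6, 9]^T.
x_1(t) = Σ_i (v_i)_1 · z_i(0) · e^{λ_i t} (row 1 of V times the modal terms).
x_1(1.0) = (-1)·6·e^{-4·1.0} + 1·9·e^{-2·1.0} = (-6)·0.018316 + 9·0.135335 = 1.1081.

1.1081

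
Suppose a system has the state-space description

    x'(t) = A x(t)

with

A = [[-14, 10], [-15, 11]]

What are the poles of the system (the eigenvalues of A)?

det(sI - A) = s^2 - (tr A)s + det A, with tr A = (-14) + 11 = -3 and det A = (-14)·11 - 10·(-15) = -154 - (-150) = -4.
So p(s) = det(sI - A) = s^2 + 3s - 4.
Factor s^2 + 3s - 4: two numbers with sum -3 and product -4 are 1 and -4, so s^2 + 3s - 4 = (s - 1)(s + 4).
Hence p(s) = (s - 1) (s + 4), with roots -4, 1.
At least one eigenvalue has non-negative real part, so the system is not asymptotically stable.

-4, 1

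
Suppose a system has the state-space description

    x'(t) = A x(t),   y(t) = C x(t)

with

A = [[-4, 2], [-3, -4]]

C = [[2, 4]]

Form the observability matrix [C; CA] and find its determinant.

56

CA = [[-20, -12]]
Observability matrix O = [C; CA] = [[2, 4], [-20, -12]]
det(O) = 2·(-12) - 4·(-20) = -24 - (-80) = 56
Since det(O) ≠ 0, rank(O) = 2 and the system is completely observable.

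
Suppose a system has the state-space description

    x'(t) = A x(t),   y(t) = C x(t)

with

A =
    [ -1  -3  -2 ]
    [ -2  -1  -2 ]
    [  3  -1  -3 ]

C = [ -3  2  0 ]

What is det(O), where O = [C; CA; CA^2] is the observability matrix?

278

CA = [[-1, 7, 2]]
CA^2 = [[-7, -6, -18]]
Observability matrix O = [C; CA; CA^2] = [[-3, 2, 0], [-1, 7, 2], [-7, -6, -18]]
Expanding along the first row, det(O) = (-3)·(7·(-18) - 2·(-6)) - 2·((-1)·(-18) - 2·(-7)) + 0·((-1)·(-6) - 7·(-7)) = (-3)·(-114) - 2·32 + 0·55 = 278
Since det(O) ≠ 0, rank(O) = 3 and the system is completely observable.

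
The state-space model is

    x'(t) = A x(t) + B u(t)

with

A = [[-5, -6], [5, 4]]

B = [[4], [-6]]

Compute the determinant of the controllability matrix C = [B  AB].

AB = [[16], [-4]]
Controllability matrix C = [B  AB] = [[4, 16], [-6, -4]]
det(C) = 4·(-4) - 16·(-6) = -16 - (-96) = 80
Since det(C) ≠ 0, rank(C) = 2 and the system is completely controllable.

80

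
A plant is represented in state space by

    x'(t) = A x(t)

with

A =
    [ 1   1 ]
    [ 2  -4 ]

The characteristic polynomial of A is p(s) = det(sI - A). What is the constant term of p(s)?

-6

For a 2×2 matrix, det(sI - A) = s^2 - (tr A)s + det A.
tr A = -3, det A = -6.
So p(s) = s^2 + 3s - 6.
The constant term is -6.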